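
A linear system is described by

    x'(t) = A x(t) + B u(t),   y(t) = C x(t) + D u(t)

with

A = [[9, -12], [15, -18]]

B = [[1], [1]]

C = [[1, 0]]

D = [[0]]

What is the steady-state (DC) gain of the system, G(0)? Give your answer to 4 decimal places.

G(0) = C(-A)^{-1}B + D = -C A^{-1} B + D.
det A = 18, so A^{-1} = (1/18)·adj(A) = [[-1, 2/3], [-5/6, 1/2]]
A^{-1} B = [-1/3, -1/3]^T
C A^{-1} B = -1/3
G(0) = D - C A^{-1} B = 0 - (-1/3) = 1/3 ≈ 0.3333

0.3333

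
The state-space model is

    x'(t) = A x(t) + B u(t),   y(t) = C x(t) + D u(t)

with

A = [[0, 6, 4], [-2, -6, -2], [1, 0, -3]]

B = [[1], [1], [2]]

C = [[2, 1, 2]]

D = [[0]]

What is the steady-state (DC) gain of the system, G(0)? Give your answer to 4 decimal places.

6.8333

G(0) = C(-A)^{-1}B + D = -C A^{-1} B + D.
det A = -24, so A^{-1} = (1/-24)·adj(A) = [[-3/4, -3/4, -1/2], [1/3, 1/6, 1/3], [-1/4, -1/4, -1/2]]
A^{-1} B = [-5/2, 7/6, -3/2]^T
C A^{-1} B = -41/6
G(0) = D - C A^{-1} B = 0 - (-41/6) = 41/6 ≈ 6.8333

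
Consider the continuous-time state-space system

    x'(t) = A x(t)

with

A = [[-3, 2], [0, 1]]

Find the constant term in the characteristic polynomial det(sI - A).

-3

For a 2×2 matrix, det(sI - A) = s^2 - (tr A)s + det A.
tr A = -2, det A = -3.
So p(s) = s^2 + 2s - 3.
The constant term is -3.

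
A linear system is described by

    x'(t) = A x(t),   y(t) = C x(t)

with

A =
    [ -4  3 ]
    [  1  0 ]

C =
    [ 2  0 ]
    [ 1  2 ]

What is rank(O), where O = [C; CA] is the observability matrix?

2

CA = [[-8, 6], [-2, 3]]
Observability matrix O = [C; CA] = [[2, 0], [1, 2], [-8, 6], [-2, 3]]
Take the 2×2 submatrix of O formed by rows 1, 2: [[2, 0], [1, 2]]. Its determinant is 2·2 - 0·1 = 4 - 0 = 4 ≠ 0.
So rank(O) ≥ 2; since O has 2 columns, rank(O) = 2.
rank(O) = 2 = n, so the pair (A, C) is completely observable.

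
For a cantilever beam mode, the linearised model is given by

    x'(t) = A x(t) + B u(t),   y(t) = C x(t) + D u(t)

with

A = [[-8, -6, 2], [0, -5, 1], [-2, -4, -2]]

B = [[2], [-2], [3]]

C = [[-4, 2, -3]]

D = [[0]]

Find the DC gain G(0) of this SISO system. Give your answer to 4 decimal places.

-6.5000

G(0) = C(-A)^{-1}B + D = -C A^{-1} B + D.
det A = -120, so A^{-1} = (1/-120)·adj(A) = [[-7/60, 1/6, -1/30], [1/60, -1/6, -1/15], [1/12, 1/6, -1/3]]
A^{-1} B = [-2/3, 1/6, -7/6]^T
C A^{-1} B = 13/2
G(0) = D - C A^{-1} B = 0 - (13/2) = -13/2 ≈ -6.5000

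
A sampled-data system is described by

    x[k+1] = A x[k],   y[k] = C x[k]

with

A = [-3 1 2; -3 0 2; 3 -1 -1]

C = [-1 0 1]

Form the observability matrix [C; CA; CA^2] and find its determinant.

7

CA = [[6, -2, -3]]
CA^2 = [[-21, 9, 11]]
Observability matrix O = [C; CA; CA^2] = [[-1, 0, 1], [6, -2, -3], [-21, 9, 11]]
Expanding along the first row, det(O) = (-1)·((-2)·11 - (-3)·9) - 0·(6·11 - (-3)·(-21)) + 1·(6·9 - (-2)·(-21)) = (-1)·5 - 0·3 + 1·12 = 7
Since det(O) ≠ 0, rank(O) = 3 and the system is completely observable.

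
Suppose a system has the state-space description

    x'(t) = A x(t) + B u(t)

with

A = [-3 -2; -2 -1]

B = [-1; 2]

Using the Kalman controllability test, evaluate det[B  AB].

2

AB = [[-1], [0]]
Controllability matrix C = [B  AB] = [[-1, -1], [2, 0]]
det(C) = (-1)·0 - (-1)·2 = 0 - (-2) = 2
Since det(C) ≠ 0, rank(C) = 2 and the system is completely controllable.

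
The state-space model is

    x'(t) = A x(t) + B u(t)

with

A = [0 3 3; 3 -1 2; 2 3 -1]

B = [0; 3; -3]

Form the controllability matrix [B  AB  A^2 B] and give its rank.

3

AB = [[0], [-9], [12]]
A^2B = [[9], [33], [-39]]
Controllability matrix C = [B  AB  A^2B] = [[0, 0, 9], [3, -9, 33], [-3, 12, -39]]
det(C) = 0·((-9)·(-39) - 33·12) - 0·(3·(-39) - 33·(-3)) + 9·(3·12 - (-9)·(-3)) = 0·(-45) - 0·(-18) + 9·9 = 81 ≠ 0, so rank(C) = 3.
rank(C) = 3 = n, so the pair (A, B) is completely controllable.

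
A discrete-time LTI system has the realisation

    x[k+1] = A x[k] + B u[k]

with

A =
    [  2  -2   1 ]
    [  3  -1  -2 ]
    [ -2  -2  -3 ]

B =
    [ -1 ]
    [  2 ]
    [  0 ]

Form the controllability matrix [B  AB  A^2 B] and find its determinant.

AB = [[-6], [-5], [-2]]
A^2B = [[-4], [-9], [28]]
Controllability matrix C = [B  AB  A^2B] = [[-1, -6, -4], [2, -5, -9], [0, -2, 28]]
Expanding along the first row, det(C) = (-1)·((-5)·28 - (-9)·(-2)) - (-6)·(2·28 - (-9)·0) + (-4)·(2·(-2) - (-5)·0) = (-1)·(-158) - (-6)·56 + (-4)·(-4) = 510
Since det(C) ≠ 0, rank(C) = 3 and the system is completely controllable.

510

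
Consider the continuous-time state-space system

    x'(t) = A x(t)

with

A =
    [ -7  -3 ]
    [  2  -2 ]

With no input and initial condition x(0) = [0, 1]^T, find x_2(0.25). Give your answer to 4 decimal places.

det(sI - A) = s^2 - (tr A)s + det A, with tr A = (-7) + (-2) = -9 and det A = (-7)·(-2) - (-3)·2 = 14 - (-6) = 20.
So p(s) = det(sI - A) = s^2 + 9s + 20.
Factor s^2 + 9s + 20: two numbers with sum -9 and product 20 are -4 and -5, so s^2 + 9s + 20 = (s + 4)(s + 5).
Hence p(s) = (s + 4) (s + 5), with roots -5, -4.
The eigenvalues -5, -4 are distinct and real, so A is diagonalisable and x(t) = e^{At} x(0) = V diag(e^{λ_i t}) V^{-1} x(0), where the columns of V are the eigenvectors.
λ = -5: A - (-5)I = [[-2, -3], [2, 3]]. Row 1 gives (-2)·v1 + (-3)·v2 = 0, so take v_1 = [3, -2]^T.
λ = -4: A - (-4)I = [[-3, -3], [2, 2]]. Row 1 gives (-3)·v1 + (-3)·v2 = 0, so take v_2 = [-1, 1]^T.
V = [v_1 v_2] = [[3, -1], [-2, 1]] has det V = 1, so V^{-1} = adj(V)/det V = [[1, 1], [2, 3]].
Modal coordinates z(0) = V^{-1} x(0): 1·0 + 1·1 = 1; 2·0 + 3·1 = 3; so z(0) = [1, 3]^T.
x_2(t) = Σ_i (v_i)_2 · z_i(0) · e^{λ_i t} (row 2 of V times the modal terms).
x_2(0.25) = (-2)·1·e^{-5·0.25} + 1·3·e^{-4·0.25} = (-2)·0.286505 + 3·0.367879 = 0.5306.

0.5306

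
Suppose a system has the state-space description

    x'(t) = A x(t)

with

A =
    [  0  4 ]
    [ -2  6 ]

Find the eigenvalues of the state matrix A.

2, 4

det(sI - A) = s^2 - (tr A)s + det A, with tr A = 0 + 6 = 6 and det A = 0·6 - 4·(-2) = 0 - (-8) = 8.
So p(s) = det(sI - A) = s^2 - 6s + 8.
Factor s^2 - 6s + 8: two numbers with sum 6 and product 8 are 4 and 2, so s^2 - 6s + 8 = (s - 4)(s - 2).
Hence p(s) = (s - 4) (s - 2), with roots 2, 4.
At least one eigenvalue has non-negative real part, so the system is not asymptotically stable.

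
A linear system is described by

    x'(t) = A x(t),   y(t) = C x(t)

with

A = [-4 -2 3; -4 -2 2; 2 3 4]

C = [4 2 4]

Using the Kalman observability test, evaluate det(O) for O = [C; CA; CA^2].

CA = [[-16, 0, 32]]
CA^2 = [[128, 128, 80]]
Observability matrix O = [C; CA; CA^2] = [[4, 2, 4], [-16, 0, 32], [128, 128, 80]]
Expanding along the first row, det(O) = 4·(0·80 - 32·128) - 2·((-16)·80 - 32·128) + 4·((-16)·128 - 0·128) = 4·(-4096) - 2·(-5376) + 4·(-2048) = -13824
Since det(O) ≠ 0, rank(O) = 3 and the system is completely observable.

-13824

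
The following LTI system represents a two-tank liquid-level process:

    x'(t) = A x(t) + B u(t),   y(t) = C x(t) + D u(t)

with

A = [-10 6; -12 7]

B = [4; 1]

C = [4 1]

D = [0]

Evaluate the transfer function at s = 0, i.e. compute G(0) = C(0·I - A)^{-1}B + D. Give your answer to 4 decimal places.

G(0) = C(-A)^{-1}B + D = -C A^{-1} B + D.
det A = 2, so A^{-1} = (1/2)·adj(A) = [[7/2, -3], [6, -5]]
A^{-1} B = [11, 19]^T
C A^{-1} B = 63
G(0) = D - C A^{-1} B = 0 - (63) = -63

-63.0000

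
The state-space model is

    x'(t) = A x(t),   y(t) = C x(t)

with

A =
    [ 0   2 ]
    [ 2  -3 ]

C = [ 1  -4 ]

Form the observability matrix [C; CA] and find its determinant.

-18

CA = [[-8, 14]]
Observability matrix O = [C; CA] = [[1, -4], [-8, 14]]
det(O) = 1·14 - (-4)·(-8) = 14 - 32 = -18
Since det(O) ≠ 0, rank(O) = 2 and the system is completely observable.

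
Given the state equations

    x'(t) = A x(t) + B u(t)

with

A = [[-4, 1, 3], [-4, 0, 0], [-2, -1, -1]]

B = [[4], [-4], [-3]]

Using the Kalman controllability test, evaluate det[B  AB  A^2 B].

AB = [[-29], [-16], [-1]]
A^2B = [[97], [116], [75]]
Controllability matrix C = [B  AB  A^2B] = [[4, -29, 97], [-4, -16, 116], [-3, -1, 75]]
Expanding along the first row, det(C) = 4·((-16)·75 - 116·(-1)) - (-29)·((-4)·75 - 116·(-3)) + 97·((-4)·(-1) - (-16)·(-3)) = 4·(-1084) - (-29)·48 + 97·(-44) = -7212
Since det(C) ≠ 0, rank(C) = 3 and the system is completely controllable.

-7212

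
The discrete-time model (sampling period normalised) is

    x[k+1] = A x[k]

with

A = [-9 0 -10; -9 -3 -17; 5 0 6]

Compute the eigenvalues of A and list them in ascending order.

-4, -3, 1

det(zI - A) = z^3 - (tr A)z^2 + (M11 + M22 + M33)z - det A, where Mii is the 2×2 principal minor of A obtained by deleting row i and column i.
tr A = (-9) + (-3) + 6 = -6; M11 = (-3)·6 - (-17)·0 = -18 - 0 = -18; M22 = (-9)·6 - (-10)·5 = -54 - (-50) = -4; M33 = (-9)·(-3) - 0·(-9) = 27 - 0 = 27; sum of minors = 5.
det A = (-9)·((-3)·6 - (-17)·0) - 0·((-9)·6 - (-17)·5) + (-10)·((-9)·0 - (-3)·5) = (-9)·(-18) - 0·31 + (-10)·15 = 12.
So p(z) = det(zI - A) = z^3 + 6z^2 + 5z - 12.
Rational-root test: any integer root divides -12. Testing small divisors, z = 1 works: p(1) = 1 + 6 + 5 + (-12) = 0, so (z - 1) is a factor.
Dividing, p(z) = (z - 1)(z^2 + 7z + 12).
Factor z^2 + 7z + 12: two numbers with sum -7 and product 12 are -3 and -4, so z^2 + 7z + 12 = (z + 3)(z + 4).
Hence p(z) = (z - 1) (z + 3) (z + 4), with roots -4, -3, 1.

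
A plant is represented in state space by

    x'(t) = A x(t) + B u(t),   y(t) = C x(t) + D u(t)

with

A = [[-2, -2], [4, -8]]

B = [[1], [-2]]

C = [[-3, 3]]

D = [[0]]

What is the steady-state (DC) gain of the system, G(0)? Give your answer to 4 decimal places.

G(0) = C(-A)^{-1}B + D = -C A^{-1} B + D.
det A = 24, so A^{-1} = (1/24)·adj(A) = [[-1/3, 1/12], [-1/6, -1/12]]
A^{-1} B = [-1/2, 0]^T
C A^{-1} B = 3/2
G(0) = D - C A^{-1} B = 0 - (3/2) = -3/2 ≈ -1.5000

-1.5000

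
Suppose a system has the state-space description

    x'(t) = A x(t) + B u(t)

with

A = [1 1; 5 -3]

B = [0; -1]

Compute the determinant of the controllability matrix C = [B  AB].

-1

AB = [[-1], [3]]
Controllability matrix C = [B  AB] = [[0, -1], [-1, 3]]
det(C) = 0·3 - (-1)·(-1) = 0 - 1 = -1
Since det(C) ≠ 0, rank(C) = 2 and the system is completely controllable.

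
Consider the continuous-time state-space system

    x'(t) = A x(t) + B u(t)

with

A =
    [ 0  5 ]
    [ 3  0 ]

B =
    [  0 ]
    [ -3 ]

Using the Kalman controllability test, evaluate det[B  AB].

AB = [[-15], [0]]
Controllability matrix C = [B  AB] = [[0, -15], [-3, 0]]
det(C) = 0·0 - (-15)·(-3) = 0 - 45 = -45
Since det(C) ≠ 0, rank(C) = 2 and the system is completely controllable.

-45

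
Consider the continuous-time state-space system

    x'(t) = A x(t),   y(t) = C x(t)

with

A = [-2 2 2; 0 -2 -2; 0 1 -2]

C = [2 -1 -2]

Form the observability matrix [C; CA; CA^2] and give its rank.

CA = [[-4, 4, 10]]
CA^2 = [[8, -6, -36]]
Observability matrix O = [C; CA; CA^2] = [[2, -1, -2], [-4, 4, 10], [8, -6, -36]]
det(O) = 2·(4·(-36) - 10·(-6)) - (-1)·((-4)·(-36) - 10·8) + (-2)·((-4)·(-6) - 4·8) = 2·(-84) - (-1)·64 + (-2)·(-8) = -88 ≠ 0, so rank(O) = 3.
rank(O) = 3 = n, so the pair (A, C) is completely observable.

3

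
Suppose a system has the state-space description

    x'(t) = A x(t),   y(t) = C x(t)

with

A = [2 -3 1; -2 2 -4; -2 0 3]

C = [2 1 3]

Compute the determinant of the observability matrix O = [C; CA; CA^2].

-502

CA = [[-4, -4, 7]]
CA^2 = [[-14, 4, 33]]
Observability matrix O = [C; CA; CA^2] = [[2, 1, 3], [-4, -4, 7], [-14, 4, 33]]
Expanding along the first row, det(O) = 2·((-4)·33 - 7·4) - 1·((-4)·33 - 7·(-14)) + 3·((-4)·4 - (-4)·(-14)) = 2·(-160) - 1·(-34) + 3·(-72) = -502
Since det(O) ≠ 0, rank(O) = 3 and the system is completely observable.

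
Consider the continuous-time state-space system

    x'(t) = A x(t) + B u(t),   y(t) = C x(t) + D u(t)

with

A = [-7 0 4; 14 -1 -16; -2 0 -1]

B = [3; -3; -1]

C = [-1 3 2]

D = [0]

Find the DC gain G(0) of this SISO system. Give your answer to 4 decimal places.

28.1333

G(0) = C(-A)^{-1}B + D = -C A^{-1} B + D.
det A = -15, so A^{-1} = (1/-15)·adj(A) = [[-1/15, 0, -4/15], [-46/15, -1, 56/15], [2/15, 0, -7/15]]
A^{-1} B = [1/15, -149/15, 13/15]^T
C A^{-1} B = -422/15
G(0) = D - C A^{-1} B = 0 - (-422/15) = 422/15 ≈ 28.1333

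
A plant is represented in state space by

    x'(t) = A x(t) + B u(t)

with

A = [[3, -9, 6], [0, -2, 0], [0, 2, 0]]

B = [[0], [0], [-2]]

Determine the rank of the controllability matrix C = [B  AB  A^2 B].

2

AB = [[-12], [0], [0]]
A^2B = [[-36], [0], [0]]
Controllability matrix C = [B  AB  A^2B] = [[0, -12, -36], [0, 0, 0], [-2, 0, 0]]
Row 2 of C is identically zero, so rank(C) ≤ 2.
The 2×2 minor from rows 1, 3, columns 1, 2 is 0·0 - (-12)·(-2) = 0 - 24 = -24 ≠ 0, so rank(C) = 2.
rank(C) = 2 < n = 3, so the pair (A, B) is not completely controllable.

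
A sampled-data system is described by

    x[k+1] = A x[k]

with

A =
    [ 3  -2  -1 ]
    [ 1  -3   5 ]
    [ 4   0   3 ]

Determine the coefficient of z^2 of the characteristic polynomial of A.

-3

Expand det(zI - A) for the 3×3 matrix.
p(z) = z^3 - 3z^2 - 3z + 73.
(Check: constant term = det(-A) = (-1)^3 det A = 73; coefficient of z^2 = -tr A = -3.)
The coefficient of z^2 is -3.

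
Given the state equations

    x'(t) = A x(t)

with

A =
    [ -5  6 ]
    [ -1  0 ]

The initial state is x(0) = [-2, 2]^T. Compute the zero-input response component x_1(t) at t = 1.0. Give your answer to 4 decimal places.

det(sI - A) = s^2 - (tr A)s + det A, with tr A = (-5) + 0 = -5 and det A = (-5)·0 - 6·(-1) = 0 - (-6) = 6.
So p(s) = det(sI - A) = s^2 + 5s + 6.
Factor s^2 + 5s + 6: two numbers with sum -5 and product 6 are -2 and -3, so s^2 + 5s + 6 = (s + 2)(s + 3).
Hence p(s) = (s + 2) (s + 3), with roots -3, -2.
The eigenvalues -3, -2 are distinct and real, so A is diagonalisable and x(t) = e^{At} x(0) = V diag(e^{λ_i t}) V^{-1} x(0), where the columns of V are the eigenvectors.
λ = -3: A - (-3)I = [[-2, 6], [-1, 3]]. Row 1 gives (-2)·v1 + 6·v2 = 0, so take v_1 = [3, 1]^T.
λ = -2: A - (-2)I = [[-3, 6], [-1, 2]]. Row 1 gives (-3)·v1 + 6·v2 = 0, so take v_2 = [-2, -1]^T.
V = [v_1 v_2] = [[3, -2], [1, -1]] has det V = -1, so V^{-1} = adj(V)/det V = [[1, -2], [1, -3]].
Modal coordinates z(0) = V^{-1} x(0): 1·(-2) + (-2)·2 = -6; 1·(-2) + (-3)·2 = -8; so z(0) = [-6, -8]^T.
x_1(t) = Σ_i (v_i)_1 · z_i(0) · e^{λ_i t} (row 1 of V times the modal terms).
x_1(1.0) = 3·(-6)·e^{-3·1.0} + (-2)·(-8)·e^{-2·1.0} = (-18)·0.049787 + 16·0.135335 = 1.2692.

1.2692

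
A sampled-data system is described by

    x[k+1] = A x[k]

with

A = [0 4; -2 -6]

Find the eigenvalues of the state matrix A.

det(zI - A) = z^2 - (tr A)z + det A, with tr A = 0 + (-6) = -6 and det A = 0·(-6) - 4·(-2) = 0 - (-8) = 8.
So p(z) = det(zI - A) = z^2 + 6z + 8.
Factor z^2 + 6z + 8: two numbers with sum -6 and product 8 are -2 and -4, so z^2 + 6z + 8 = (z + 2)(z + 4).
Hence p(z) = (z + 2) (z + 4), with roots -4, -2.

-4, -2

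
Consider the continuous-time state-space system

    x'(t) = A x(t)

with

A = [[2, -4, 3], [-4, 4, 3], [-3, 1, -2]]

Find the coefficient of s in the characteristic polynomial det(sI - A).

-14

Expand det(sI - A) for the 3×3 matrix.
p(s) = s^3 - 4s^2 - 14s - 70.
(Check: constant term = det(-A) = (-1)^3 det A = -70; coefficient of s^2 = -tr A = -4.)
The coefficient of s is -14.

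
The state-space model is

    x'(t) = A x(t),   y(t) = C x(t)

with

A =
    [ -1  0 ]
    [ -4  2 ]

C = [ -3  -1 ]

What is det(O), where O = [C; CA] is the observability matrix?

13

CA = [[7, -2]]
Observability matrix O = [C; CA] = [[-3, -1], [7, -2]]
det(O) = (-3)·(-2) - (-1)·7 = 6 - (-7) = 13
Since det(O) ≠ 0, rank(O) = 2 and the system is completely observable.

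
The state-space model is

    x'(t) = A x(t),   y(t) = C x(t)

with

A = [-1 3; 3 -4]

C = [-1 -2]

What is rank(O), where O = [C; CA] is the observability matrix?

CA = [[-5, 5]]
Observability matrix O = [C; CA] = [[-1, -2], [-5, 5]]
det(O) = (-1)·5 - (-2)·(-5) = -5 - 10 = -15 ≠ 0, so rank(O) = 2.
rank(O) = 2 = n, so the pair (A, C) is completely observable.

2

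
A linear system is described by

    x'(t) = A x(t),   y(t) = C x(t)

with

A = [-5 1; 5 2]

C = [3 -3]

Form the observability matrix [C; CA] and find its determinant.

CA = [[-30, -3]]
Observability matrix O = [C; CA] = [[3, -3], [-30, -3]]
det(O) = 3·(-3) - (-3)·(-30) = -9 - 90 = -99
Since det(O) ≠ 0, rank(O) = 2 and the system is completely observable.

-99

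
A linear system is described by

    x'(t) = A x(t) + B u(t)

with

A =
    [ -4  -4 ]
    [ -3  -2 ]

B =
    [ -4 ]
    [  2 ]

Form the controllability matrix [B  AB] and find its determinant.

-48

AB = [[8], [8]]
Controllability matrix C = [B  AB] = [[-4, 8], [2, 8]]
det(C) = (-4)·8 - 8·2 = -32 - 16 = -48
Since det(C) ≠ 0, rank(C) = 2 and the system is completely controllable.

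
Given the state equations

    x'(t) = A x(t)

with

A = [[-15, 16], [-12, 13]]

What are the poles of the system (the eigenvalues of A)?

det(sI - A) = s^2 - (tr A)s + det A, with tr A = (-15) + 13 = -2 and det A = (-15)·13 - 16·(-12) = -195 - (-192) = -3.
So p(s) = det(sI - A) = s^2 + 2s - 3.
Factor s^2 + 2s - 3: two numbers with sum -2 and product -3 are 1 and -3, so s^2 + 2s - 3 = (s - 1)(s + 3).
Hence p(s) = (s - 1) (s + 3), with roots -3, 1.
At least one eigenvalue has non-negative real part, so the system is not asymptotically stable.

-3, 1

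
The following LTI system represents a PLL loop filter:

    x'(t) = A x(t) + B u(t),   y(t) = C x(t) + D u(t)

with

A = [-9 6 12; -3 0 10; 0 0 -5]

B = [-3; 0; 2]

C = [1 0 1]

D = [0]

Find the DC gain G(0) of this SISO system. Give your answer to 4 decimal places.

1.7333

G(0) = C(-A)^{-1}B + D = -C A^{-1} B + D.
det A = -90, so A^{-1} = (1/-90)·adj(A) = [[0, -1/3, -2/3], [1/6, -1/2, -3/5], [0, 0, -1/5]]
A^{-1} B = [-4/3, -17/10, -2/5]^T
C A^{-1} B = -26/15
G(0) = D - C A^{-1} B = 0 - (-26/15) = 26/15 ≈ 1.7333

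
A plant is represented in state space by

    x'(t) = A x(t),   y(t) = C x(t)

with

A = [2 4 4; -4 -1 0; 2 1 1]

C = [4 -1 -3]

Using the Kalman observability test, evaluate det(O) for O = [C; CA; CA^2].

CA = [[6, 14, 13]]
CA^2 = [[-18, 23, 37]]
Observability matrix O = [C; CA; CA^2] = [[4, -1, -3], [6, 14, 13], [-18, 23, 37]]
Expanding along the first row, det(O) = 4·(14·37 - 13·23) - (-1)·(6·37 - 13·(-18)) + (-3)·(6·23 - 14·(-18)) = 4·219 - (-1)·456 + (-3)·390 = 162
Since det(O) ≠ 0, rank(O) = 3 and the system is completely observable.

162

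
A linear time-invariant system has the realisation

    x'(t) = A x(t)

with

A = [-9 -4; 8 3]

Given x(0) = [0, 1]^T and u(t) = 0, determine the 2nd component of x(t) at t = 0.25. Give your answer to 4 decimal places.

det(sI - A) = s^2 - (tr A)s + det A, with tr A = (-9) + 3 = -6 and det A = (-9)·3 - (-4)·8 = -27 - (-32) = 5.
So p(s) = det(sI - A) = s^2 + 6s + 5.
Factor s^2 + 6s + 5: two numbers with sum -6 and product 5 are -1 and -5, so s^2 + 6s + 5 = (s + 1)(s + 5).
Hence p(s) = (s + 1) (s + 5), with roots -5, -1.
The eigenvalues -5, -1 are distinct and real, so A is diagonalisable and x(t) = e^{At} x(0) = V diag(e^{λ_i t}) V^{-1} x(0), where the columns of V are the eigenvectors.
λ = -5: A - (-5)I = [[-4, -4], [8, 8]]. Row 1 gives (-4)·v1 + (-4)·v2 = 0, so take v_1 = [-1, 1]^T.
λ = -1: A - (-1)I = [[-8, -4], [8, 4]]. Row 1 gives (-8)·v1 + (-4)·v2 = 0, so take v_2 = [-1, 2]^T.
V = [v_1 v_2] = [[-1, -1], [1, 2]] has det V = -1, so V^{-1} = adj(V)/det V = [[-2, -1], [1, 1]].
Modal coordinates z(0) = V^{-1} x(0): (-2)·0 + (-1)·1 = -1; 1·0 + 1·1 = 1; so z(0) = [-1, 1]^T.
x_2(t) = Σ_i (v_i)_2 · z_i(0) · e^{λ_i t} (row 2 of V times the modal terms).
x_2(0.25) = 1·(-1)·e^{-5·0.25} + 2·1·e^{-1·0.25} = (-1)·0.286505 + 2·0.778801 = 1.2711.

1.2711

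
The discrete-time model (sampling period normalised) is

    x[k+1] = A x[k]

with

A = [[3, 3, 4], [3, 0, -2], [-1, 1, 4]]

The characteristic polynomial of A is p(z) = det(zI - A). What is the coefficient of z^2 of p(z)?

Expand det(zI - A) for the 3×3 matrix.
p(z) = z^3 - 7z^2 + 9z + 12.
(Check: constant term = det(-A) = (-1)^3 det A = 12; coefficient of z^2 = -tr A = -7.)
The coefficient of z^2 is -7.

-7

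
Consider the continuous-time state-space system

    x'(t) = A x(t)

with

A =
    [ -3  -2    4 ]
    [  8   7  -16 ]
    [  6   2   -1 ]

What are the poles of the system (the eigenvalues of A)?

-1, 1, 3

det(sI - A) = s^3 - (tr A)s^2 + (M11 + M22 + M33)s - det A, where Mii is the 2×2 principal minor of A obtained by deleting row i and column i.
tr A = (-3) + 7 + (-1) = 3; M11 = 7·(-1) - (-16)·2 = -7 - (-32) = 25; M22 = (-3)·(-1) - 4·6 = 3 - 24 = -21; M33 = (-3)·7 - (-2)·8 = -21 - (-16) = -5; sum of minors = -1.
det A = (-3)·(7·(-1) - (-16)·2) - (-2)·(8·(-1) - (-16)·6) + 4·(8·2 - 7·6) = (-3)·25 - (-2)·88 + 4·(-26) = -3.
So p(s) = det(sI - A) = s^3 - 3s^2 - s + 3.
Rational-root test: any integer root divides 3. Testing small divisors, s = -1 works: p(-1) = -1 + (-3) + 1 + 3 = 0, so (s + 1) is a factor.
Dividing, p(s) = (s + 1)(s^2 - 4s + 3).
Factor s^2 - 4s + 3: two numbers with sum 4 and product 3 are 3 and 1, so s^2 - 4s + 3 = (s - 3)(s - 1).
Hence p(s) = (s - 3) (s - 1) (s + 1), with roots -1, 1, 3.
At least one eigenvalue has non-negative real part, so the system is not asymptotically stable.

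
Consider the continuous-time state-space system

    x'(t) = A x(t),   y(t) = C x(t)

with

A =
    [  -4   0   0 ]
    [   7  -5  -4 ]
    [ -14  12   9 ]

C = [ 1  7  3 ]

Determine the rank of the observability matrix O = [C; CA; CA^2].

2

CA = [[3, 1, -1]]
CA^2 = [[9, -17, -13]]
Observability matrix O = [C; CA; CA^2] = [[1, 7, 3], [3, 1, -1], [9, -17, -13]]
The columns c1, c2, c3 of O are linearly dependent: c1 - c2 + 2·c3 = 0 (check each entry), so rank(O) ≤ 2.
The 2×2 minor from rows 1, 2, columns 1, 2 is 1·1 - 7·3 = 1 - 21 = -20 ≠ 0, so rank(O) = 2.
rank(O) = 2 < n = 3, so the pair (A, C) is not completely observable.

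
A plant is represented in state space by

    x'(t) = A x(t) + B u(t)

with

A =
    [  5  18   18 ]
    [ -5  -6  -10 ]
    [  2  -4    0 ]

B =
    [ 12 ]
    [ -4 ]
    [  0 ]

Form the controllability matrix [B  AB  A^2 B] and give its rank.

AB = [[-12], [-36], [40]]
A^2B = [[12], [-124], [120]]
Controllability matrix C = [B  AB  A^2B] = [[12, -12, 12], [-4, -36, -124], [0, 40, 120]]
The rows r1, r2, r3 of C are linearly dependent: r1 + 3·r2 + 3·r3 = 0 (check each entry), so rank(C) ≤ 2.
The 2×2 minor from rows 1, 2, columns 1, 2 is 12·(-36) - (-12)·(-4) = -432 - 48 = -480 ≠ 0, so rank(C) = 2.
rank(C) = 2 < n = 3, so the pair (A, B) is not completely controllable.

2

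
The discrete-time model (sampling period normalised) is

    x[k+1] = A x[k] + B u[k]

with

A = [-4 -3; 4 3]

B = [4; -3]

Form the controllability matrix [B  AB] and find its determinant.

AB = [[-7], [7]]
Controllability matrix C = [B  AB] = [[4, -7], [-3, 7]]
det(C) = 4·7 - (-7)·(-3) = 28 - 21 = 7
Since det(C) ≠ 0, rank(C) = 2 and the system is completely controllable.

7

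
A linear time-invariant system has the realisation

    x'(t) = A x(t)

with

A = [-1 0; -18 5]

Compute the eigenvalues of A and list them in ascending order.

-1, 5

det(sI - A) = s^2 - (tr A)s + det A, with tr A = (-1) + 5 = 4 and det A = (-1)·5 - 0·(-18) = -5 - 0 = -5.
So p(s) = det(sI - A) = s^2 - 4s - 5.
Factor s^2 - 4s - 5: two numbers with sum 4 and product -5 are 5 and -1, so s^2 - 4s - 5 = (s - 5)(s + 1).
Hence p(s) = (s - 5) (s + 1), with roots -1, 5.
At least one eigenvalue has non-negative real part, so the system is not asymptotically stable.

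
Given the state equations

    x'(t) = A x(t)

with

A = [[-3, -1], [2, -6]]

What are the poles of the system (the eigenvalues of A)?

det(sI - A) = s^2 - (tr A)s + det A, with tr A = (-3) + (-6) = -9 and det A = (-3)·(-6) - (-1)·2 = 18 - (-2) = 20.
So p(s) = det(sI - A) = s^2 + 9s + 20.
Factor s^2 + 9s + 20: two numbers with sum -9 and product 20 are -4 and -5, so s^2 + 9s + 20 = (s + 4)(s + 5).
Hence p(s) = (s + 4) (s + 5), with roots -5, -4.
All eigenvalues have negative real part, so the system is asymptotically stable.

-5, -4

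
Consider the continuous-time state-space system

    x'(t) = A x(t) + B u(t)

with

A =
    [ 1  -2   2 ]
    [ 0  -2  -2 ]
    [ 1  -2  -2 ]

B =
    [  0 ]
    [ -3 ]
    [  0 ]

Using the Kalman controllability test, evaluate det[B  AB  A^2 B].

AB = [[6], [6], [6]]
A^2B = [[6], [-24], [-18]]
Controllability matrix C = [B  AB  A^2B] = [[0, 6, 6], [-3, 6, -24], [0, 6, -18]]
Expanding along the first row, det(C) = 0·(6·(-18) - (-24)·6) - 6·((-3)·(-18) - (-24)·0) + 6·((-3)·6 - 6·0) = 0·36 - 6·54 + 6·(-18) = -432
Since det(C) ≠ 0, rank(C) = 3 and the system is completely controllable.

-432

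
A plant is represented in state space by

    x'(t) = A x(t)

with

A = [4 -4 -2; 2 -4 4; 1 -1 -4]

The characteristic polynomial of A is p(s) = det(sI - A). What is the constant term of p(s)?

Expand det(sI - A) for the 3×3 matrix.
p(s) = s^3 + 4s^2 - 2s - 28.
(Check: constant term = det(-A) = (-1)^3 det A = -28; coefficient of s^2 = -tr A = 4.)
The constant term is -28.

-28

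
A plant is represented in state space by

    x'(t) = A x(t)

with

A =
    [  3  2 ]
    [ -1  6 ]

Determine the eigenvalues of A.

det(sI - A) = s^2 - (tr A)s + det A, with tr A = 3 + 6 = 9 and det A = 3·6 - 2·(-1) = 18 - (-2) = 20.
So p(s) = det(sI - A) = s^2 - 9s + 20.
Factor s^2 - 9s + 20: two numbers with sum 9 and product 20 are 5 and 4, so s^2 - 9s + 20 = (s - 5)(s - 4).
Hence p(s) = (s - 5) (s - 4), with roots 4, 5.
At least one eigenvalue has non-negative real part, so the system is not asymptotically stable.

4, 5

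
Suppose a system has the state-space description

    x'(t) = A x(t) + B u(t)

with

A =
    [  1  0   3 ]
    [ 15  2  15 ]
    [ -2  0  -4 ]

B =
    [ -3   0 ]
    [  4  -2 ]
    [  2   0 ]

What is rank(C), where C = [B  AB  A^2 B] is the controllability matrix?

2

AB = [[3, 0], [-7, -4], [-2, 0]]
A^2B = [[-3, 0], [1, -8], [2, 0]]
Controllability matrix C = [B  AB  A^2B] = [[-3, 0, 3, 0, -3, 0], [4, -2, -7, -4, 1, -8], [2, 0, -2, 0, 2, 0]]
The rows r1, r2, r3 of C are linearly dependent: 2·r1 + 3·r3 = 0 (check each entry), so rank(C) ≤ 2.
The 2×2 minor from rows 1, 2, columns 1, 2 is (-3)·(-2) - 0·4 = 6 - 0 = 6 ≠ 0, so rank(C) = 2.
rank(C) = 2 < n = 3, so the pair (A, B) is not completely controllable.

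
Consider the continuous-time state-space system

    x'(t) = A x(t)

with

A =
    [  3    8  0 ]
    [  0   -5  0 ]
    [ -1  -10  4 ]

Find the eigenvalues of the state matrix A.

det(sI - A) = s^3 - (tr A)s^2 + (M11 + M22 + M33)s - det A, where Mii is the 2×2 principal minor of A obtained by deleting row i and column i.
tr A = 3 + (-5) + 4 = 2; M11 = (-5)·4 - 0·(-10) = -20 - 0 = -20; M22 = 3·4 - 0·(-1) = 12 - 0 = 12; M33 = 3·(-5) - 8·0 = -15 - 0 = -15; sum of minors = -23.
det A = 3·((-5)·4 - 0·(-10)) - 8·(0·4 - 0·(-1)) + 0·(0·(-10) - (-5)·(-1)) = 3·(-20) - 8·0 + 0·(-5) = -60.
So p(s) = det(sI - A) = s^3 - 2s^2 - 23s + 60.
Rational-root test: any integer root divides 60. Testing small divisors, s = 3 works: p(3) = 27 + (-18) + (-69) + 60 = 0, so (s - 3) is a factor.
Dividing, p(s) = (s - 3)(s^2 + s - 20).
Factor s^2 + s - 20: two numbers with sum -1 and product -20 are 4 and -5, so s^2 + s - 20 = (s - 4)(s + 5).
Hence p(s) = (s - 4) (s - 3) (s + 5), with roots -5, 3, 4.
At least one eigenvalue has non-negative real part, so the system is not asymptotically stable.

-5, 3, 4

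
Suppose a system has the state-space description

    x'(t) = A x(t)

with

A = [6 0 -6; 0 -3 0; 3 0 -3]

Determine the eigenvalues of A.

det(sI - A) = s^3 - (tr A)s^2 + (M11 + M22 + M33)s - det A, where Mii is the 2×2 principal minor of A obtained by deleting row i and column i.
tr A = 6 + (-3) + (-3) = 0; M11 = (-3)·(-3) - 0·0 = 9 - 0 = 9; M22 = 6·(-3) - (-6)·3 = -18 - (-18) = 0; M33 = 6·(-3) - 0·0 = -18 - 0 = -18; sum of minors = -9.
det A = 6·((-3)·(-3) - 0·0) - 0·(0·(-3) - 0·3) + (-6)·(0·0 - (-3)·3) = 6·9 - 0·0 + (-6)·9 = 0.
So p(s) = det(sI - A) = s^3 - 9s.
The constant term is 0, so p(s) = s(s^2 - 9).
Factor s^2 - 9: two numbers with sum 0 and product -9 are 3 and -3, so s^2 - 9 = (s - 3)(s + 3).
Hence p(s) = s (s - 3) (s + 3), with roots -3, 0, 3.
At least one eigenvalue has non-negative real part, so the system is not asymptotically stable.

-3, 0, 3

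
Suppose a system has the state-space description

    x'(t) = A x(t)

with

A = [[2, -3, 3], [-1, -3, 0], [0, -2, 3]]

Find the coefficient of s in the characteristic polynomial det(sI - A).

-12

Expand det(sI - A) for the 3×3 matrix.
p(s) = s^3 - 2s^2 - 12s + 21.
(Check: constant term = det(-A) = (-1)^3 det A = 21; coefficient of s^2 = -tr A = -2.)
The coefficient of s is -12.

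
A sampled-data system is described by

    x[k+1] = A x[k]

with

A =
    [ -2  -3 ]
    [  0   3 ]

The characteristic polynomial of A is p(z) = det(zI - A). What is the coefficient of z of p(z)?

-1

For a 2×2 matrix, det(zI - A) = z^2 - (tr A)z + det A.
tr A = 1, det A = -6.
So p(z) = z^2 - z - 6.
The coefficient of z is -1.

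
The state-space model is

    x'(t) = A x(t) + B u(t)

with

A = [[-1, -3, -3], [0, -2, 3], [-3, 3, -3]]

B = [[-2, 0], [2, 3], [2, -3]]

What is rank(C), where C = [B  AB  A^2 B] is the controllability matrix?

AB = [[-10, 0], [2, -15], [6, 18]]
A^2B = [[-14, -9], [14, 84], [18, -99]]
Controllability matrix C = [B  AB  A^2B] = [[-2, 0, -10, 0, -14, -9], [2, 3, 2, -15, 14, 84], [2, -3, 6, 18, 18, -99]]
Take the 3×3 submatrix of C formed by columns 1, 2, 3: [[-2, 0, -10], [2, 3, 2], [2, -3, 6]]. Its determinant is (-2)·(3·6 - 2·(-3)) - 0·(2·6 - 2·2) + (-10)·(2·(-3) - 3·2) = (-2)·24 - 0·8 + (-10)·(-12) = 72 ≠ 0.
So rank(C) ≥ 3; since C has 3 rows, rank(C) = 3.
rank(C) = 3 = n, so the pair (A, B) is completely controllable.

3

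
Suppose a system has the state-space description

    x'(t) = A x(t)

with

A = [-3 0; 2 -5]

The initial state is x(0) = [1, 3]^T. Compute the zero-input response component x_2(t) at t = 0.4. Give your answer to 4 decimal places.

det(sI - A) = s^2 - (tr A)s + det A, with tr A = (-3) + (-5) = -8 and det A = (-3)·(-5) - 0·2 = 15 - 0 = 15.
So p(s) = det(sI - A) = s^2 + 8s + 15.
Factor s^2 + 8s + 15: two numbers with sum -8 and product 15 are -3 and -5, so s^2 + 8s + 15 = (s + 3)(s + 5).
Hence p(s) = (s + 3) (s + 5), with roots -5, -3.
The eigenvalues -5, -3 are distinct and real, so A is diagonalisable and x(t) = e^{At} x(0) = V diag(e^{λ_i t}) V^{-1} x(0), where the columns of V are the eigenvectors.
λ = -5: A - (-5)I = [[2, 0], [2, 0]]. Row 1 gives 2·v1 + 0·v2 = 0, so take v_1 = [0, 1]^T.
λ = -3: A - (-3)I = [[0, 0], [2, -2]]. Row 2 gives 2·v1 + (-2)·v2 = 0, so take v_2 = [1, 1]^T.
V = [v_1 v_2] = [[0, 1], [1, 1]] has det V = -1, so V^{-1} = adj(V)/det V = [[-1, 1], [1, 0]].
Modal coordinates z(0) = V^{-1} x(0): (-1)·1 + 1·3 = 2; 1·1 + 0·3 = 1; so z(0) = [2, 1]^T.
x_2(t) = Σ_i (v_i)_2 · z_i(0) · e^{λ_i t} (row 2 of V times the modal terms).
x_2(0.4) = 1·2·e^{-5·0.4} + 1·1·e^{-3·0.4} = 2·0.135335 + 1·0.301194 = 0.5719.

0.5719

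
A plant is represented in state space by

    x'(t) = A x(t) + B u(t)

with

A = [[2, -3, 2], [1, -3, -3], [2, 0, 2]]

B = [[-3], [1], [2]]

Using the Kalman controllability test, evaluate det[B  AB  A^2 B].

AB = [[-5], [-12], [-2]]
A^2B = [[22], [37], [-14]]
Controllability matrix C = [B  AB  A^2B] = [[-3, -5, 22], [1, -12, 37], [2, -2, -14]]
Expanding along the first row, det(C) = (-3)·((-12)·(-14) - 37·(-2)) - (-5)·(1·(-14) - 37·2) + 22·(1·(-2) - (-12)·2) = (-3)·242 - (-5)·(-88) + 22·22 = -682
Since det(C) ≠ 0, rank(C) = 3 and the system is completely controllable.

-682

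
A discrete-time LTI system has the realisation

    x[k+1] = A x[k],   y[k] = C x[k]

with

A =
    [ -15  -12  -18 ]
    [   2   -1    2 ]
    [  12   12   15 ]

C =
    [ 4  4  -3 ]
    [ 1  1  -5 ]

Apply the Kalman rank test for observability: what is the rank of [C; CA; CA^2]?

CA = [[-88, -88, -109], [-73, -73, -91]]
CA^2 = [[-164, -164, -227], [-143, -143, -197]]
Observability matrix O = [C; CA; CA^2] = [[4, 4, -3], [1, 1, -5], [-88, -88, -109], [-73, -73, -91], [-164, -164, -227], [-143, -143, -197]]
The columns c1, c2, c3 of O are linearly dependent: -c1 + c2 = 0 (check each entry), so rank(O) ≤ 2.
The 2×2 minor from rows 1, 2, columns 1, 3 is 4·(-5) - (-3)·1 = -20 - (-3) = -17 ≠ 0, so rank(O) = 2.
rank(O) = 2 < n = 3, so the pair (A, C) is not completely observable.

2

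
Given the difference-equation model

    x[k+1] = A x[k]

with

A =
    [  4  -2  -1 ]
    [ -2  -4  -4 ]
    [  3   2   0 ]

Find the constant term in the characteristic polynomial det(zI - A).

Expand det(zI - A) for the 3×3 matrix.
p(z) = z^3 - 9z - 48.
(Check: constant term = det(-A) = (-1)^3 det A = -48; coefficient of z^2 = -tr A = 0.)
The constant term is -48.

-48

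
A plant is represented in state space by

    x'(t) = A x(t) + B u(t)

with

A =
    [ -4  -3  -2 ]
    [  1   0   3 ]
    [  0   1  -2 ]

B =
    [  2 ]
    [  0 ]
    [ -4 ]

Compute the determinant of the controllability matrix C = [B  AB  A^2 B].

AB = [[0], [-10], [8]]
A^2B = [[14], [24], [-26]]
Controllability matrix C = [B  AB  A^2B] = [[2, 0, 14], [0, -10, 24], [-4, 8, -26]]
Expanding along the first row, det(C) = 2·((-10)·(-26) - 24·8) - 0·(0·(-26) - 24·(-4)) + 14·(0·8 - (-10)·(-4)) = 2·68 - 0·96 + 14·(-40) = -424
Since det(C) ≠ 0, rank(C) = 3 and the system is completely controllable.

-424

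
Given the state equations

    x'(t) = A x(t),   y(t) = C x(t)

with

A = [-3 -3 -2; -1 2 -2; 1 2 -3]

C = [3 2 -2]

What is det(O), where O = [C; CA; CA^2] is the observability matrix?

CA = [[-13, -9, -4]]
CA^2 = [[44, 13, 56]]
Observability matrix O = [C; CA; CA^2] = [[3, 2, -2], [-13, -9, -4], [44, 13, 56]]
Expanding along the first row, det(O) = 3·((-9)·56 - (-4)·13) - 2·((-13)·56 - (-4)·44) + (-2)·((-13)·13 - (-9)·44) = 3·(-452) - 2·(-552) + (-2)·227 = -706
Since det(O) ≠ 0, rank(O) = 3 and the system is completely observable.

-706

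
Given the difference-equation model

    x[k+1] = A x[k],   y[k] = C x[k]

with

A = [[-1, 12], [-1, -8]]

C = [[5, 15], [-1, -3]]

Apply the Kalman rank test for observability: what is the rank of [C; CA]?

1

CA = [[-20, -60], [4, 12]]
Observability matrix O = [C; CA] = [[5, 15], [-1, -3], [-20, -60], [4, 12]]
Every row of O is a scalar multiple of row 1 = [5, 15] (multipliers 1, -1/5, -4, 4/5), so the rows span a one-dimensional space.
O ≠ 0, hence rank(O) = 1.
rank(O) = 1 < n = 2, so the pair (A, C) is not completely observable.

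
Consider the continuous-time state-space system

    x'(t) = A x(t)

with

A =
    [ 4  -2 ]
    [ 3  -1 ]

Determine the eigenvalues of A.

det(sI - A) = s^2 - (tr A)s + det A, with tr A = 4 + (-1) = 3 and det A = 4·(-1) - (-2)·3 = -4 - (-6) = 2.
So p(s) = det(sI - A) = s^2 - 3s + 2.
Factor s^2 - 3s + 2: two numbers with sum 3 and product 2 are 2 and 1, so s^2 - 3s + 2 = (s - 2)(s - 1).
Hence p(s) = (s - 2) (s - 1), with roots 1, 2.
At least one eigenvalue has non-negative real part, so the system is not asymptotically stable.

1, 2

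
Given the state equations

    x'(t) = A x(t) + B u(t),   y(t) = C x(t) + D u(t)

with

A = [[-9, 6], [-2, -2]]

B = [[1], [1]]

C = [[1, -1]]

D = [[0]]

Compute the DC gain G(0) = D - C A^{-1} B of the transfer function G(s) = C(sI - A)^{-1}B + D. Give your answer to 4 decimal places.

0.0333

G(0) = C(-A)^{-1}B + D = -C A^{-1} B + D.
det A = 30, so A^{-1} = (1/30)·adj(A) = [[-1/15, -1/5], [1/15, -3/10]]
A^{-1} B = [-4/15, -7/30]^T
C A^{-1} B = -1/30
G(0) = D - C A^{-1} B = 0 - (-1/30) = 1/30 ≈ 0.0333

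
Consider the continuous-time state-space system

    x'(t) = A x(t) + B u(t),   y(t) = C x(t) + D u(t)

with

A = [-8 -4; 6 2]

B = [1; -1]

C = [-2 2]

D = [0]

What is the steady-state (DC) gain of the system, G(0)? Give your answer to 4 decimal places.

G(0) = C(-A)^{-1}B + D = -C A^{-1} B + D.
det A = 8, so A^{-1} = (1/8)·adj(A) = [[1/4, 1/2], [-3/4, -1]]
A^{-1} B = [-1/4, 1/4]^T
C A^{-1} B = 1
G(0) = D - C A^{-1} B = 0 - (1) = -1

-1.0000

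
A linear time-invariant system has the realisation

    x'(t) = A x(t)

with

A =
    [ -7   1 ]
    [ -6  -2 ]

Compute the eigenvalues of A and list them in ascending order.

det(sI - A) = s^2 - (tr A)s + det A, with tr A = (-7) + (-2) = -9 and det A = (-7)·(-2) - 1·(-6) = 14 - (-6) = 20.
So p(s) = det(sI - A) = s^2 + 9s + 20.
Factor s^2 + 9s + 20: two numbers with sum -9 and product 20 are -4 and -5, so s^2 + 9s + 20 = (s + 4)(s + 5).
Hence p(s) = (s + 4) (s + 5), with roots -5, -4.
All eigenvalues have negative real part, so the system is asymptotically stable.

-5, -4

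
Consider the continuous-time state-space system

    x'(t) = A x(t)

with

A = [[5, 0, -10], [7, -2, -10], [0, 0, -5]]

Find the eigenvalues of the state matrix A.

det(sI - A) = s^3 - (tr A)s^2 + (M11 + M22 + M33)s - det A, where Mii is the 2×2 principal minor of A obtained by deleting row i and column i.
tr A = 5 + (-2) + (-5) = -2; M11 = (-2)·(-5) - (-10)·0 = 10 - 0 = 10; M22 = 5·(-5) - (-10)·0 = -25 - 0 = -25; M33 = 5·(-2) - 0·7 = -10 - 0 = -10; sum of minors = -25.
det A = 5·((-2)·(-5) - (-10)·0) - 0·(7·(-5) - (-10)·0) + (-10)·(7·0 - (-2)·0) = 5·10 - 0·(-35) + (-10)·0 = 50.
So p(s) = det(sI - A) = s^3 + 2s^2 - 25s - 50.
Rational-root test: any integer root divides -50. Testing small divisors, s = -2 works: p(-2) = -8 + 8 + 50 + (-50) = 0, so (s + 2) is a factor.
Dividing, p(s) = (s + 2)(s^2 - 25).
Factor s^2 - 25: two numbers with sum 0 and product -25 are 5 and -5, so s^2 - 25 = (s - 5)(s + 5).
Hence p(s) = (s - 5) (s + 2) (s + 5), with roots -5, -2, 5.
At least one eigenvalue has non-negative real part, so the system is not asymptotically stable.

-5, -2, 5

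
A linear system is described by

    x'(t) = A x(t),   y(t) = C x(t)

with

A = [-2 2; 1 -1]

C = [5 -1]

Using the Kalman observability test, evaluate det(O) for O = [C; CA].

44

CA = [[-11, 11]]
Observability matrix O = [C; CA] = [[5, -1], [-11, 11]]
det(O) = 5·11 - (-1)·(-11) = 55 - 11 = 44
Since det(O) ≠ 0, rank(O) = 2 and the system is completely observable.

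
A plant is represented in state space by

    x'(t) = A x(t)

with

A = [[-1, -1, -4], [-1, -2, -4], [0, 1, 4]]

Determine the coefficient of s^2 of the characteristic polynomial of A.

Expand det(sI - A) for the 3×3 matrix.
p(s) = s^3 - s^2 - 7s - 4.
(Check: constant term = det(-A) = (-1)^3 det A = -4; coefficient of s^2 = -tr A = -1.)
The coefficient of s^2 is -1.

-1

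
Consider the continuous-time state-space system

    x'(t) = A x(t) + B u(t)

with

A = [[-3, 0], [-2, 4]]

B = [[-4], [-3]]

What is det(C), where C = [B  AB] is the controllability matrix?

52

AB = [[12], [-4]]
Controllability matrix C = [B  AB] = [[-4, 12], [-3, -4]]
det(C) = (-4)·(-4) - 12·(-3) = 16 - (-36) = 52
Since det(C) ≠ 0, rank(C) = 2 and the system is completely controllable.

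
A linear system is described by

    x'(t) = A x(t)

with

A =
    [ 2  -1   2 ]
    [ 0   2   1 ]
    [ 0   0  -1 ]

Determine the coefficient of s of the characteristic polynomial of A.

Expand det(sI - A) for the 3×3 matrix.
p(s) = s^3 - 3s^2 + 4.
(Check: constant term = det(-A) = (-1)^3 det A = 4; coefficient of s^2 = -tr A = -3.)
The coefficient of s is 0.

0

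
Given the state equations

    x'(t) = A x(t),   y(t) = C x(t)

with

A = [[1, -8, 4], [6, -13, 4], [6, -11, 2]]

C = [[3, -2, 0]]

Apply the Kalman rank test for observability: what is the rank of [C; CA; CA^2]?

CA = [[-9, 2, 4]]
CA^2 = [[27, 2, -20]]
Observability matrix O = [C; CA; CA^2] = [[3, -2, 0], [-9, 2, 4], [27, 2, -20]]
The columns c1, c2, c3 of O are linearly dependent: 2·c1 + 3·c2 + 3·c3 = 0 (check each entry), so rank(O) ≤ 2.
The 2×2 minor from rows 1, 2, columns 1, 2 is 3·2 - (-2)·(-9) = 6 - 18 = -12 ≠ 0, so rank(O) = 2.
rank(O) = 2 < n = 3, so the pair (A, C) is not completely observable.

2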